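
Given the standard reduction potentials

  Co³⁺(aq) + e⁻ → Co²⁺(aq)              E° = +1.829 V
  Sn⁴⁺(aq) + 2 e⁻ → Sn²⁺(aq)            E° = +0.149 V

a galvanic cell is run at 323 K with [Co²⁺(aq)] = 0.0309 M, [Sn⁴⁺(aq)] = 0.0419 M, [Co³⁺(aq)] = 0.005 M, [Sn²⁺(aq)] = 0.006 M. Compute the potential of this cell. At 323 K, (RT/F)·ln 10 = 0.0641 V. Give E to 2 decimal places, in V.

Since E°(Co³⁺/Co²⁺) > E°(Sn⁴⁺/Sn²⁺), Co³⁺/Co²⁺ serves as the cathode.
The standard potential is +1.829 − (+0.149) = +1.680 V and the balanced reaction transfers n = 2 electrons.
The balanced reaction is 2 Co³⁺(aq) + Sn²⁺(aq) → 2 Co²⁺(aq) + Sn⁴⁺(aq), so Q = ([Co²⁺(aq)]^2·[Sn⁴⁺(aq)]) / ([Co³⁺(aq)]^2·[Sn²⁺(aq)]) = 267 and log Q = 2.426.
E = E° − (0.0641/n)·log Q = +1.680 − (0.0641/2)(2.426) = +1.60 V.

+1.60 V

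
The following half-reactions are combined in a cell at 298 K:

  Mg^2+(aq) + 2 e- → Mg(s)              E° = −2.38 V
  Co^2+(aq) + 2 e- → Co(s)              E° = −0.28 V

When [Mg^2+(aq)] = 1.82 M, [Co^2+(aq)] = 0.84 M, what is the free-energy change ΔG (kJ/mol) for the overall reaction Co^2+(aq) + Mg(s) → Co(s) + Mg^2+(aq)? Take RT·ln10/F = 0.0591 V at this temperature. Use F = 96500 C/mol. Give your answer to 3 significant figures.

E°cell = −0.28 − (−2.38) = +2.10 V; the balanced reaction transfers n = 2 electrons.
Q = [Mg^2+(aq)] / [Co^2+(aq)] = 2.17, so log Q = 0.336 and E = +2.10 − (0.0591/2)(0.336) = +2.0901 V.
ΔG = −nFE = −(2)(96500)(+2.0901) J/mol = −403 kJ/mol.

−403 kJ/mol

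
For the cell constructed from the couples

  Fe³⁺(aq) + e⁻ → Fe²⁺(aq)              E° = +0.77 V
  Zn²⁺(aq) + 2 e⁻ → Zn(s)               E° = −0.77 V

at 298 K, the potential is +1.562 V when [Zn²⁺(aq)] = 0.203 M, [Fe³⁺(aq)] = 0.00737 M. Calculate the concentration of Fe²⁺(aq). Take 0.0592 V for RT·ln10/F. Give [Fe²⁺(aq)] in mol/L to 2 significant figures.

0.0070 M

Fe³⁺/Fe²⁺ is the cathode (higher E°); E°cell = +0.77 − (−0.77) = +1.54 V with n = 2.
Rearranging E = E° − (0.0592/n)·log Q gives log Q = 2(+1.54 − (+1.562))/0.0592 = −0.743.
For 2 Fe³⁺(aq) + Zn(s) → 2 Fe²⁺(aq) + Zn²⁺(aq), the reaction quotient is Q = ([Fe²⁺(aq)]^2·[Zn²⁺(aq)]) / [Fe³⁺(aq)]^2.
Substituting the known concentrations and solving, log [Fe²⁺(aq)] = −2.158 and [Fe²⁺(aq)] = 0.0070 M.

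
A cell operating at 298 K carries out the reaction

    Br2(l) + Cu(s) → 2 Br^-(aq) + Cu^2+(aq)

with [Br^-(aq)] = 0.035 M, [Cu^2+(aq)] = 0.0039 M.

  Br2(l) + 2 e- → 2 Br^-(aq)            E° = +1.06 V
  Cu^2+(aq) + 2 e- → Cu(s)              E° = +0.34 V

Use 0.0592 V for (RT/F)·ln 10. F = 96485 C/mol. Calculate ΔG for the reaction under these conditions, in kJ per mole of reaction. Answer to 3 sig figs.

−169 kJ/mol

The standard cell potential is +1.06 − (+0.34) = +0.72 V, with n = 2 electrons in the balanced equation.
Here Q = [Br^-(aq)]^2·[Cu^2+(aq)] = 4.78×10^−6 (log Q = −5.321), giving E = +0.72 − (0.0592/2)·(−5.321) = +0.8775 V.
Finally ΔG = −nFE = −(2)(96485 C/mol)(+0.8775 V) = −169 kJ/mol.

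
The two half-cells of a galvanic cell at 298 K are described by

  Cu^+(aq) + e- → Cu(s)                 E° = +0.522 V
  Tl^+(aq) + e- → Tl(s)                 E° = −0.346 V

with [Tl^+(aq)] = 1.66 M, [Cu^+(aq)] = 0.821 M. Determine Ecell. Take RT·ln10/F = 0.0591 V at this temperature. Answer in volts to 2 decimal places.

+0.85 V

Since E°(Cu⁺/Cu) > E°(Tl⁺/Tl), Cu⁺/Cu serves as the cathode.
The standard potential is +0.522 − (−0.346) = +0.868 V and the balanced reaction transfers n = 1 electron.
For the overall reaction Cu^+(aq) + Tl(s) → Cu(s) + Tl^+(aq), Q = [Tl^+(aq)] / [Cu^+(aq)] = 2.02, giving log Q = 0.306.
Applying E = E° − (RT ln10/nF)·log Q gives +0.868 − (0.0591/1)(0.306) = +0.85 V.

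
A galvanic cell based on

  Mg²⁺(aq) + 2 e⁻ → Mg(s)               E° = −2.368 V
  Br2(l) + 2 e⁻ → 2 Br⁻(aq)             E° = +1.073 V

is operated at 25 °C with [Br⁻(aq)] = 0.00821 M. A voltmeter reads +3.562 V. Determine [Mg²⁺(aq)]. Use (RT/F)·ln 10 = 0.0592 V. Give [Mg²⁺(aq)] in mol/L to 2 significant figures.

With Br₂/Br⁻ at the cathode and Mg²⁺/Mg at the anode, E°cell = +1.073 − (−2.368) = +3.441 V (n = 2).
From the Nernst equation, log Q = n(E° − E)/0.0592 = 2·(+3.441 − (+3.562))/0.0592 = −4.088.
For Br2(l) + Mg(s) → 2 Br⁻(aq) + Mg²⁺(aq), the reaction quotient is Q = [Br⁻(aq)]^2·[Mg²⁺(aq)].
Isolating [Mg²⁺(aq)] in Q = 10^{−4.088} yields log [Mg²⁺(aq)] = 0.083, i.e. 1.2 M.

1.2 M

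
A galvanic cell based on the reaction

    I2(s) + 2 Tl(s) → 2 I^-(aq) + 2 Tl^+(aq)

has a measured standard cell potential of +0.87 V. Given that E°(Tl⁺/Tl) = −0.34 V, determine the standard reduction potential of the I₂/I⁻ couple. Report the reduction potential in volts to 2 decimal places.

In the reaction as written the I₂/I⁻ couple is reduced (cathode) and Tl⁺/Tl is oxidized (anode), so E°cell = E°(I₂/I⁻) − E°(Tl⁺/Tl).
E°(I₂/I⁻) = E°cell + E°(anode) = +0.87 + (−0.34) = +0.53 V.

+0.53 V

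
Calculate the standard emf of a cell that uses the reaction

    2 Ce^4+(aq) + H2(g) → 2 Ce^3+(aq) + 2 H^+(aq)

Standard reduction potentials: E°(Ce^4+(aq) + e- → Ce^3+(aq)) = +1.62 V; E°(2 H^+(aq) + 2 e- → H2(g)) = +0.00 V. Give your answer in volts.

+1.62 V

Ce^4+(aq) gains electrons, so the Ce⁴⁺/Ce³⁺ couple is the cathode; the 2H⁺/H₂ couple is the anode.
E°cell = E°(cathode) − E°(anode) = +1.62 − (+0.00) = +1.62 V.
The positive value indicates the reaction is spontaneous as written.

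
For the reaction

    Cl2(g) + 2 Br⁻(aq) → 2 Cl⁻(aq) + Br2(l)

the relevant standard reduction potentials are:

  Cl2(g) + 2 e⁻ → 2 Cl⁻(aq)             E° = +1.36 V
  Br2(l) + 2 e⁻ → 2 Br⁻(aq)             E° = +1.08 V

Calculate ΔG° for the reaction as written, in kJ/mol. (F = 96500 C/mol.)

−54.0 kJ/mol

In the reaction as written Cl2(g) is reduced, so the Cl₂/Cl⁻ couple is the cathode and Br₂/Br⁻ is the anode.
E°cell = +1.36 − (+1.08) = +0.28 V; balancing electrons gives n = 2.
ΔG° = −nFE°cell = −(2)(96500)(+0.28) J/mol = −54.0 kJ/mol.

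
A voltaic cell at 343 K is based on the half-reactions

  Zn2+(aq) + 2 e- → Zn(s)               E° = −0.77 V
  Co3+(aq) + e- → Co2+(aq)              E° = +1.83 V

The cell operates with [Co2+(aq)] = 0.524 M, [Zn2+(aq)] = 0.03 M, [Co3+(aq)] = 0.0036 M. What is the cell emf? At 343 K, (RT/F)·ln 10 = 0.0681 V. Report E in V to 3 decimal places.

The Co³⁺/Co²⁺ couple has the more positive E°, so it is the cathode; Zn²⁺/Zn is the anode.
E°cell = E°cat − E°an = +1.83 − (−0.77) = +2.60 V; n = 2.
Balancing gives 2 Co3+(aq) + Zn(s) → 2 Co2+(aq) + Zn2+(aq); hence Q = ([Co2+(aq)]^2·[Zn2+(aq)]) / [Co3+(aq)]^2 = 636 (log Q = 2.803).
E = E° − (0.0681/n)·log Q = +2.60 − (0.0681/2)(2.803) = +2.505 V.

+2.505 V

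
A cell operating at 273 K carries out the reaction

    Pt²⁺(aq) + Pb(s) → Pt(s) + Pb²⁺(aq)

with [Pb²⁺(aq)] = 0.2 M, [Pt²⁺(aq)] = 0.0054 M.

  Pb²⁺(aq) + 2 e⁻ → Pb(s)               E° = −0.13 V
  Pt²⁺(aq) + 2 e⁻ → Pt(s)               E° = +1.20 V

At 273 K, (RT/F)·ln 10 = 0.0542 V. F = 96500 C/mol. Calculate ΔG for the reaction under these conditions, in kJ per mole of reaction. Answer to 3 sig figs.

The standard cell potential is +1.20 − (−0.13) = +1.33 V, with n = 2 electrons in the balanced equation.
The reaction quotient is [Pb²⁺(aq)] / [Pt²⁺(aq)] = 37; by Nernst, E = +1.33 − (0.0542/2)(1.569) = +1.2875 V.
Then ΔG = −nFE = −2 × 96500 × +1.2875 J/mol = −248 kJ/mol.

−248 kJ/mol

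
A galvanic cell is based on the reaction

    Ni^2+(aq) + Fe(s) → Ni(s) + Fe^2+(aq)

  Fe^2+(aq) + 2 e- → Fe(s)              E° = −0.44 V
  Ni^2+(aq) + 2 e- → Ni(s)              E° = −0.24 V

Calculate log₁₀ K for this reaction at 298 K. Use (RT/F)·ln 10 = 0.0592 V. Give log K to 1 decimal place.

log K = 6.8

The Ni²⁺/Ni couple is reduced (cathode); E°cell = −0.24 − (−0.44) = +0.20 V with n = 2.
At equilibrium E = 0, so log K = nE°cell / 0.0592 = (2)(+0.20) / 0.0592 = 6.8.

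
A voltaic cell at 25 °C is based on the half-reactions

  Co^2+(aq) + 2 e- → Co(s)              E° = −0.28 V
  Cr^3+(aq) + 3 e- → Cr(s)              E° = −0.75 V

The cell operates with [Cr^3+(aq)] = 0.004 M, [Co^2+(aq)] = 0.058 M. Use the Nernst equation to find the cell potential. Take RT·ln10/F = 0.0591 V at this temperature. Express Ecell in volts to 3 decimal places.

Co²⁺/Co is reduced (cathode, E° = −0.28 V) and Cr³⁺/Cr is oxidized (anode).
E°cell = E°cat − E°an = −0.28 − (−0.75) = +0.47 V; n = 6.
Balancing gives 3 Co^2+(aq) + 2 Cr(s) → 3 Co(s) + 2 Cr^3+(aq); hence Q = [Cr^3+(aq)]^2 / [Co^2+(aq)]^3 = 0.082 (log Q = −1.086).
E = E° − (0.0591/n)·log Q = +0.47 − (0.0591/6)(−1.086) = +0.481 V.

+0.481 V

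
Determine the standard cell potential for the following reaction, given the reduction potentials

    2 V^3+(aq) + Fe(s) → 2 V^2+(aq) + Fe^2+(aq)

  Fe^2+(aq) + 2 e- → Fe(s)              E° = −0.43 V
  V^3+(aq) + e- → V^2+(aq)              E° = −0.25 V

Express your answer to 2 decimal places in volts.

In the reaction as written, V^3+(aq) is reduced (cathode) and Fe^2+(aq) is produced by oxidation at the anode.
E°cell = E°(cathode) − E°(anode) = −0.25 − (−0.43) = +0.18 V.
The positive value indicates the reaction is spontaneous as written.

+0.18 V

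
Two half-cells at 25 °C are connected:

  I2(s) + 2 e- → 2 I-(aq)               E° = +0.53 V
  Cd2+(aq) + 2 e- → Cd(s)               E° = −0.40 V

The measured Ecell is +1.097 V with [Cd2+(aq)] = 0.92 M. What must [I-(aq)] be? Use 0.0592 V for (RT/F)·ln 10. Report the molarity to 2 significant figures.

0.0016 M

I₂/I⁻ is the cathode (higher E°); E°cell = +0.53 − (−0.40) = +0.93 V with n = 2.
Rearranging E = E° − (0.0592/n)·log Q gives log Q = 2(+0.93 − (+1.097))/0.0592 = −5.642.
The balanced reaction is I2(s) + Cd(s) → 2 I-(aq) + Cd2+(aq), so Q = [I-(aq)]^2·[Cd2+(aq)].
Substituting the known concentrations and solving, log [I-(aq)] = −2.803 and [I-(aq)] = 0.0016 M.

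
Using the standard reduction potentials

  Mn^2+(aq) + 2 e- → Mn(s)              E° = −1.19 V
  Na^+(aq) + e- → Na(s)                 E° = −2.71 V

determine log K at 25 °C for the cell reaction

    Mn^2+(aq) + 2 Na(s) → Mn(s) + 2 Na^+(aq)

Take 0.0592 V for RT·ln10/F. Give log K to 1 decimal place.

The Mn²⁺/Mn couple is reduced (cathode); E°cell = −1.19 − (−2.71) = +1.52 V with n = 2.
At equilibrium E = 0, so log K = nE°cell / 0.0592 = (2)(+1.52) / 0.0592 = 51.4.

log K = 51.4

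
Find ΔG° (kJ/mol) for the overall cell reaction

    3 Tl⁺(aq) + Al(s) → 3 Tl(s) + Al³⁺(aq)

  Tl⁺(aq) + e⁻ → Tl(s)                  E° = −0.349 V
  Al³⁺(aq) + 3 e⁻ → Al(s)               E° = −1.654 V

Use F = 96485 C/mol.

In the reaction as written Tl⁺(aq) is reduced, so the Tl⁺/Tl couple is the cathode and Al³⁺/Al is the anode.
E°cell = −0.349 − (−1.654) = +1.305 V; balancing electrons gives n = 3.
ΔG° = −nFE°cell = −(3)(96485)(+1.305) J/mol = −378 kJ/mol.

−378 kJ/mol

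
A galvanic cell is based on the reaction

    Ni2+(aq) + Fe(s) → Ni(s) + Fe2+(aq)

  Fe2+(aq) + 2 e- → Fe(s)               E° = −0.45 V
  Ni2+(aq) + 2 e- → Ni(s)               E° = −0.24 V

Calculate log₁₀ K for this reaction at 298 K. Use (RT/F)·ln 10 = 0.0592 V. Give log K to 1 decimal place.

log K = 7.1

The Ni²⁺/Ni couple is reduced (cathode); E°cell = −0.24 − (−0.45) = +0.21 V with n = 2.
At equilibrium E = 0, so log K = nE°cell / 0.0592 = (2)(+0.21) / 0.0592 = 7.1.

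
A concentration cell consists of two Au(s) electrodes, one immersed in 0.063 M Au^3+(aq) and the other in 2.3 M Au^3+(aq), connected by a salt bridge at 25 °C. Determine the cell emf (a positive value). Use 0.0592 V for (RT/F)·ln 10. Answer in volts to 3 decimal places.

For a concentration cell E°cell = 0, since both electrodes use the same couple.
The compartment with the higher Au^3+(aq) concentration (2.3 M) acts as the cathode; ions are reduced there and produced at the dilute (0.063 M) anode.
With n = 3, Ecell = −(0.0592/3)·log([dilute]/[conc]) = −(0.0592/3)·log(0.063/2.3) = +0.031 V.

0.031 V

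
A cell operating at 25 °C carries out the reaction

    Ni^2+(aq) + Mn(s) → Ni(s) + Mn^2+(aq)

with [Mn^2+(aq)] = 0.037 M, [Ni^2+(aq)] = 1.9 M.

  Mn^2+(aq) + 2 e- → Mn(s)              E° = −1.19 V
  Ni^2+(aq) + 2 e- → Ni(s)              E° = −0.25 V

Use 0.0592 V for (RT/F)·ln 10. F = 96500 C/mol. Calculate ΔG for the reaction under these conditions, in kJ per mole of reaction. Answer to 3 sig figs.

The standard cell potential is −0.25 − (−1.19) = +0.94 V, with n = 2 electrons in the balanced equation.
The reaction quotient is [Mn^2+(aq)] / [Ni^2+(aq)] = 0.0195; by Nernst, E = +0.94 − (0.0592/2)(−1.711) = +0.9906 V.
Then ΔG = −nFE = −2 × 96500 × +0.9906 J/mol = −191 kJ/mol.

−191 kJ/mol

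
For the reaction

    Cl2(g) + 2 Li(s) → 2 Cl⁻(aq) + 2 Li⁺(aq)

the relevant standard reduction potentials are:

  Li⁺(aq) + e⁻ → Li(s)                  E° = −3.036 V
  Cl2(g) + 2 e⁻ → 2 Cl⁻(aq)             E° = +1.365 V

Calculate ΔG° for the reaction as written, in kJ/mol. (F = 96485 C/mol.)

In the reaction as written Cl2(g) is reduced, so the Cl₂/Cl⁻ couple is the cathode and Li⁺/Li is the anode.
E°cell = +1.365 − (−3.036) = +4.401 V; balancing electrons gives n = 2.
ΔG° = −nFE°cell = −(2)(96485)(+4.401) J/mol = −849 kJ/mol.

−849 kJ/mol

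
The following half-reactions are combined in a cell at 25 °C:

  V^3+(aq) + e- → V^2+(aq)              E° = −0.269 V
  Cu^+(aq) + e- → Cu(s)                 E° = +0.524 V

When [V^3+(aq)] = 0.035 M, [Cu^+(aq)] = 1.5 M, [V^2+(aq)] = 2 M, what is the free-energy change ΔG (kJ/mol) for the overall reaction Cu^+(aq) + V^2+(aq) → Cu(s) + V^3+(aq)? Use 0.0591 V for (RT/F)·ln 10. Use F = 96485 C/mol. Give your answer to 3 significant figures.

−87.5 kJ/mol

With Cu⁺/Cu reduced at the cathode, E°cell = +0.524 − (−0.269) = +0.793 V and n = 1.
Here Q = [V^3+(aq)] / ([Cu^+(aq)]·[V^2+(aq)]) = 0.0117 (log Q = −1.933), giving E = +0.793 − (0.0591/1)·(−1.933) = +0.9072 V.
ΔG = −nFE = −(1)(96485)(+0.9072) J/mol = −87.5 kJ/mol.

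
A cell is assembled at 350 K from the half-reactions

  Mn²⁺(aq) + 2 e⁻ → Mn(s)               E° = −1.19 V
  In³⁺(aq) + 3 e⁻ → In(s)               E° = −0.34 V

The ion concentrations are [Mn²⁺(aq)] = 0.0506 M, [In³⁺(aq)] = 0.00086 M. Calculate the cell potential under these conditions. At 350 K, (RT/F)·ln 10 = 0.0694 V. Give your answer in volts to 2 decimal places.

+0.82 V

In³⁺/In is reduced (cathode, E° = −0.34 V) and Mn²⁺/Mn is oxidized (anode).
E°cell = −0.34 − (−1.19) = +0.85 V, with n = 6 electrons transferred.
The balanced reaction is 2 In³⁺(aq) + 3 Mn(s) → 2 In(s) + 3 Mn²⁺(aq), so Q = [Mn²⁺(aq)]^3 / [In³⁺(aq)]^2 = 175 and log Q = 2.243.
Applying E = E° − (RT ln10/nF)·log Q gives +0.85 − (0.0694/6)(2.243) = +0.82 V.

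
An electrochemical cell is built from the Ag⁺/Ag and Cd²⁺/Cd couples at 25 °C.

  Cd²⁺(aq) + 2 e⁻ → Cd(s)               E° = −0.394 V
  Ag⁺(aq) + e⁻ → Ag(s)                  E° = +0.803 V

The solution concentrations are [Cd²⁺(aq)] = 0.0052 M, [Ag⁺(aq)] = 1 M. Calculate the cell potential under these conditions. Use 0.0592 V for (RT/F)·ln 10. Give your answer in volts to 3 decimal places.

The Ag⁺/Ag couple has the more positive E°, so it is the cathode; Cd²⁺/Cd is the anode.
The standard potential is +0.803 − (−0.394) = +1.197 V and the balanced reaction transfers n = 2 electrons.
The balanced reaction is 2 Ag⁺(aq) + Cd(s) → 2 Ag(s) + Cd²⁺(aq), so Q = [Cd²⁺(aq)] / [Ag⁺(aq)]^2 = 0.0052 and log Q = −2.284.
Applying E = E° − (RT ln10/nF)·log Q gives +1.197 − (0.0592/2)(−2.284) = +1.265 V.

+1.265 V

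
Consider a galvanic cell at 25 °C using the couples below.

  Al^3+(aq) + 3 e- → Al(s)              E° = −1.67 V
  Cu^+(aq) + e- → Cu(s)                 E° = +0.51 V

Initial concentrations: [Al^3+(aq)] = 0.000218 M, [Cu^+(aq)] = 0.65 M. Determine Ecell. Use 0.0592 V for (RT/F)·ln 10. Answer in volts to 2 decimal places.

+2.24 V

Since E°(Cu⁺/Cu) > E°(Al³⁺/Al), Cu⁺/Cu serves as the cathode.
The standard potential is +0.51 − (−1.67) = +2.18 V and the balanced reaction transfers n = 3 electrons.
For the overall reaction 3 Cu^+(aq) + Al(s) → 3 Cu(s) + Al^3+(aq), Q = [Al^3+(aq)] / [Cu^+(aq)]^3 = 0.000794, giving log Q = −3.100.
By the Nernst equation, E = +2.18 − (0.0592/3)·(−3.100) = +2.24 V.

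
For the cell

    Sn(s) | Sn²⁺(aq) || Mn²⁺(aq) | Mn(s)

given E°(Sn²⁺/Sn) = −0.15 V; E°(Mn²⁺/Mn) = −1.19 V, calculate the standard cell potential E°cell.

−1.04 V

By convention the left-hand electrode in cell notation is the anode (oxidation) and the right-hand electrode is the cathode (reduction).
E°cell = E°(right) − E°(left) = −1.19 − (−0.15) = −1.04 V.
The negative sign shows that, as written, the cell would require an external voltage to drive the reaction.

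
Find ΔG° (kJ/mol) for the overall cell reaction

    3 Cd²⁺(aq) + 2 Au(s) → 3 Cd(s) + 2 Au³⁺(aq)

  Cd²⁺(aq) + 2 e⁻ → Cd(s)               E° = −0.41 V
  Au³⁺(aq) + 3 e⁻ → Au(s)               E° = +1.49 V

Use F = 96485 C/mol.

In the reaction as written Cd²⁺(aq) is reduced, so the Cd²⁺/Cd couple is the cathode and Au³⁺/Au is the anode.
E°cell = −0.41 − (+1.49) = −1.90 V; balancing electrons gives n = 6.
ΔG° = −nFE°cell = −(6)(96485)(−1.90) J/mol = +1100 kJ/mol.

+1100 kJ/mol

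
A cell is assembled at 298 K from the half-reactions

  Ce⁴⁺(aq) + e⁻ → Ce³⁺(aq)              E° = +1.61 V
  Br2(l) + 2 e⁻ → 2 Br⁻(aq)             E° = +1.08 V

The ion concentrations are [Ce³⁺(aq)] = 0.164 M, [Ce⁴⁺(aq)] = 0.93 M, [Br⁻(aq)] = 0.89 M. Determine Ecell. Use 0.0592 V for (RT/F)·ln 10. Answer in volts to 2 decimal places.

+0.57 V

The Ce⁴⁺/Ce³⁺ couple has the more positive E°, so it is the cathode; Br₂/Br⁻ is the anode.
The standard potential is +1.61 − (+1.08) = +0.53 V and the balanced reaction transfers n = 2 electrons.
The balanced reaction is 2 Ce⁴⁺(aq) + 2 Br⁻(aq) → 2 Ce³⁺(aq) + Br2(l), so Q = [Ce³⁺(aq)]^2 / ([Ce⁴⁺(aq)]^2·[Br⁻(aq)]^2) = 0.0393 and log Q = −1.406.
By the Nernst equation, E = +0.53 − (0.0592/2)·(−1.406) = +0.57 V.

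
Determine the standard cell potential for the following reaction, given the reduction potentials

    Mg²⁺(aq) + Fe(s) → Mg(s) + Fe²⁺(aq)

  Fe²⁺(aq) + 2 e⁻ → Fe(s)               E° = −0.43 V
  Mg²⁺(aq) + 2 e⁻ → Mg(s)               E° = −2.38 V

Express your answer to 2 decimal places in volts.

In the reaction as written, Mg²⁺(aq) is reduced (cathode) and Fe²⁺(aq) is produced by oxidation at the anode.
E°cell = E°(cathode) − E°(anode) = −2.38 − (−0.43) = −1.95 V.

−1.95 V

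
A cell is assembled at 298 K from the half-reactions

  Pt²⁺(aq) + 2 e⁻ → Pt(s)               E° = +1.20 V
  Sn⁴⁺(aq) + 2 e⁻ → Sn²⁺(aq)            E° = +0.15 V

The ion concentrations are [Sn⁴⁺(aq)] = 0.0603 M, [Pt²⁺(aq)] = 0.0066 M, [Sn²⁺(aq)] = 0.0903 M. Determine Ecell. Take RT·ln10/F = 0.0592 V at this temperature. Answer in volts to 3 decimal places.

+0.991 V

The Pt²⁺/Pt couple has the more positive E°, so it is the cathode; Sn⁴⁺/Sn²⁺ is the anode.
E°cell = +1.20 − (+0.15) = +1.05 V, with n = 2 electrons transferred.
For the overall reaction Pt²⁺(aq) + Sn²⁺(aq) → Pt(s) + Sn⁴⁺(aq), Q = [Sn⁴⁺(aq)] / ([Pt²⁺(aq)]·[Sn²⁺(aq)]) = 101, giving log Q = 2.005.
Applying E = E° − (RT ln10/nF)·log Q gives +1.05 − (0.0592/2)(2.005) = +0.991 V.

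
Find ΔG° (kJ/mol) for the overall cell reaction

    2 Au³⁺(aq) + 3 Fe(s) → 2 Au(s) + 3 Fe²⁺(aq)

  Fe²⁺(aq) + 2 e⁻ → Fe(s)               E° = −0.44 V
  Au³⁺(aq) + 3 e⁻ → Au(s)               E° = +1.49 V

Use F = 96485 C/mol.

In the reaction as written Au³⁺(aq) is reduced, so the Au³⁺/Au couple is the cathode and Fe²⁺/Fe is the anode.
E°cell = +1.49 − (−0.44) = +1.93 V; balancing electrons gives n = 6.
ΔG° = −nFE°cell = −(6)(96485)(+1.93) J/mol = −1117 kJ/mol.

−1117 kJ/mol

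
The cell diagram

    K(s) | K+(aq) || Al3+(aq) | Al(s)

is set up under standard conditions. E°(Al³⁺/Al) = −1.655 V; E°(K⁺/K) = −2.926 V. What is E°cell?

By convention the left-hand electrode in cell notation is the anode (oxidation) and the right-hand electrode is the cathode (reduction).
E°cell = E°(right) − E°(left) = −1.655 − (−2.926) = +1.271 V.

+1.271 V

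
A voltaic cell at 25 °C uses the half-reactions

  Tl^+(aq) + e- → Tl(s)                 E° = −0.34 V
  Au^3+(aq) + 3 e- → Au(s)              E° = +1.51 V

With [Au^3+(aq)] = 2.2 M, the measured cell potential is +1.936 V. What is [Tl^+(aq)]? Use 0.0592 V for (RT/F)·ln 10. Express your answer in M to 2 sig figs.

0.046 M

With Au³⁺/Au at the cathode and Tl⁺/Tl at the anode, E°cell = +1.51 − (−0.34) = +1.85 V (n = 3).
Rearranging E = E° − (0.0592/n)·log Q gives log Q = 3(+1.85 − (+1.936))/0.0592 = −4.358.
Balancing electrons gives Au^3+(aq) + 3 Tl(s) → Au(s) + 3 Tl^+(aq); thus Q = [Tl^+(aq)]^3 / [Au^3+(aq)].
Solving for the unknown gives log [Tl^+(aq)] = −1.339, so [Tl^+(aq)] ≈ 0.046 M.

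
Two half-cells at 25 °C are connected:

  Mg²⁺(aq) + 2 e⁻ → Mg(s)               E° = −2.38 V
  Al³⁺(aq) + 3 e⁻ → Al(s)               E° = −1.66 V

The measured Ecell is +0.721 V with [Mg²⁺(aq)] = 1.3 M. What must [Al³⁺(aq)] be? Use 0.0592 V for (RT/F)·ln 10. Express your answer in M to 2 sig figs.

1.7 M

Al³⁺/Al is the cathode (higher E°); E°cell = −1.66 − (−2.38) = +0.72 V with n = 6.
Rearranging E = E° − (0.0592/n)·log Q gives log Q = 6(+0.72 − (+0.721))/0.0592 = −0.101.
The balanced reaction is 2 Al³⁺(aq) + 3 Mg(s) → 2 Al(s) + 3 Mg²⁺(aq), so Q = [Mg²⁺(aq)]^3 / [Al³⁺(aq)]^2.
Substituting the known concentrations and solving, log [Al³⁺(aq)] = 0.221 and [Al³⁺(aq)] = 1.7 M.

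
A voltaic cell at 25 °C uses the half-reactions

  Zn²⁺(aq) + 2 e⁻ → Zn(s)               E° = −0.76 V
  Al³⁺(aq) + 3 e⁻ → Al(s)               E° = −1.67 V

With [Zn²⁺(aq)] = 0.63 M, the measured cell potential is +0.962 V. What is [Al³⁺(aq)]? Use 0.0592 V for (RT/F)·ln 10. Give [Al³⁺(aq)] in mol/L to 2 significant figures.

0.0012 M

The Zn²⁺/Zn couple has the larger reduction potential, so it is the cathode: E°cell = −0.76 − (−1.67) = +0.91 V and n = 6.
Since E = E° − (0.0592/n)·log Q, log Q = n(E° − E)/0.0592 = −5.270.
For 3 Zn²⁺(aq) + 2 Al(s) → 3 Zn(s) + 2 Al³⁺(aq), the reaction quotient is Q = [Al³⁺(aq)]^2 / [Zn²⁺(aq)]^3.
Substituting the known concentrations and solving, log [Al³⁺(aq)] = −2.936 and [Al³⁺(aq)] = 0.0012 M.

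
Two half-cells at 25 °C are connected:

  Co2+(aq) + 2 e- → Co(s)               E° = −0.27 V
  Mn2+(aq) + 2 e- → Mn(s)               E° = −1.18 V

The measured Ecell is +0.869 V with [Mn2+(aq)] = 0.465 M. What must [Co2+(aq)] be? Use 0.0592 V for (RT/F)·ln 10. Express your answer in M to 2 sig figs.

0.019 M

Co²⁺/Co is the cathode (higher E°); E°cell = −0.27 − (−1.18) = +0.91 V with n = 2.
Rearranging E = E° − (0.0592/n)·log Q gives log Q = 2(+0.91 − (+0.869))/0.0592 = 1.385.
Balancing electrons gives Co2+(aq) + Mn(s) → Co(s) + Mn2+(aq); thus Q = [Mn2+(aq)] / [Co2+(aq)].
Isolating [Co2+(aq)] in Q = 10^{1.385} yields log [Co2+(aq)] = −1.718, i.e. 0.019 M.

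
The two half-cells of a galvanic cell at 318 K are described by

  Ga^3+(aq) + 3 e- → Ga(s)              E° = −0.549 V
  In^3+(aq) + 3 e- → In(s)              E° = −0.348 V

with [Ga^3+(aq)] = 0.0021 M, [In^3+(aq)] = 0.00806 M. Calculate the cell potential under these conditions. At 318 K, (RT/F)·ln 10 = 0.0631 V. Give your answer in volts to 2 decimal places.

+0.21 V

The In³⁺/In couple has the more positive E°, so it is the cathode; Ga³⁺/Ga is the anode.
The standard potential is −0.348 − (−0.549) = +0.201 V and the balanced reaction transfers n = 3 electrons.
For the overall reaction In^3+(aq) + Ga(s) → In(s) + Ga^3+(aq), Q = [Ga^3+(aq)] / [In^3+(aq)] = 0.261, giving log Q = −0.584.
Applying E = E° − (RT ln10/nF)·log Q gives +0.201 − (0.0631/3)(−0.584) = +0.21 V.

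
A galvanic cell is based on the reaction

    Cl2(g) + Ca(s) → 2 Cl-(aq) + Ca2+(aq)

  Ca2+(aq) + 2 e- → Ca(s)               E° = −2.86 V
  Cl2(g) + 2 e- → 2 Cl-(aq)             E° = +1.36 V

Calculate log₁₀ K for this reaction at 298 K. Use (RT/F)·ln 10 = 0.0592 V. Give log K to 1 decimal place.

log K = 142.6

The Cl₂/Cl⁻ couple is reduced (cathode); E°cell = +1.36 − (−2.86) = +4.22 V with n = 2.
At equilibrium E = 0, so log K = nE°cell / 0.0592 = (2)(+4.22) / 0.0592 = 142.6.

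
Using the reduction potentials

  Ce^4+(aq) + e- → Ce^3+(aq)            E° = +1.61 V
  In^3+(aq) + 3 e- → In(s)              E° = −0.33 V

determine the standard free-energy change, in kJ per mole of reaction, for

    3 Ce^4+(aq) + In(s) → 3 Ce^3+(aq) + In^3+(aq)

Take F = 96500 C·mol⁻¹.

In the reaction as written Ce^4+(aq) is reduced, so the Ce⁴⁺/Ce³⁺ couple is the cathode and In³⁺/In is the anode.
E°cell = +1.61 − (−0.33) = +1.94 V; balancing electrons gives n = 3.
ΔG° = −nFE°cell = −(3)(96500)(+1.94) J/mol = −562 kJ/mol.

−562 kJ/mol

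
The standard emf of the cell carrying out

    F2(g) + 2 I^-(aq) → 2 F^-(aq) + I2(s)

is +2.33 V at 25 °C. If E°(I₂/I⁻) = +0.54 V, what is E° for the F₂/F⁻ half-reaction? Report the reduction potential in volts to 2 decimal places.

In the reaction as written the F₂/F⁻ couple is reduced (cathode) and I₂/I⁻ is oxidized (anode), so E°cell = E°(F₂/F⁻) − E°(I₂/I⁻).
E°(F₂/F⁻) = E°cell + E°(anode) = +2.33 + (+0.54) = +2.87 V.

+2.87 V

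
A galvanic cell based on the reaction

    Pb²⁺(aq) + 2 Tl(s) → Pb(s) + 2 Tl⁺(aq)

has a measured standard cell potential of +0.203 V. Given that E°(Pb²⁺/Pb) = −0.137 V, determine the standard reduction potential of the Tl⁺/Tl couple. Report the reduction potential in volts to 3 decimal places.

In the reaction as written the Pb²⁺/Pb couple is reduced (cathode) and Tl⁺/Tl is oxidized (anode), so E°cell = E°(Pb²⁺/Pb) − E°(Tl⁺/Tl).
E°(Tl⁺/Tl) = E°(cathode) − E°cell = −0.137 − (+0.203) = −0.340 V.

−0.340 V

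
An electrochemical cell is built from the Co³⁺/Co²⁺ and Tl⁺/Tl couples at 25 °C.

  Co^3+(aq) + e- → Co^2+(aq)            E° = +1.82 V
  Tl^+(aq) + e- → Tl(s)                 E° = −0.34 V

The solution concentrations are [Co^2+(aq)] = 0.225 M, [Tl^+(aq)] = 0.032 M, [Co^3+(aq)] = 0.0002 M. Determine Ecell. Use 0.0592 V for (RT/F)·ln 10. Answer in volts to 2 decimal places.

Since E°(Co³⁺/Co²⁺) > E°(Tl⁺/Tl), Co³⁺/Co²⁺ serves as the cathode.
E°cell = E°cat − E°an = +1.82 − (−0.34) = +2.16 V; n = 1.
For the overall reaction Co^3+(aq) + Tl(s) → Co^2+(aq) + Tl^+(aq), Q = ([Co^2+(aq)]·[Tl^+(aq)]) / [Co^3+(aq)] = 36, giving log Q = 1.556.
Applying E = E° − (RT ln10/nF)·log Q gives +2.16 − (0.0592/1)(1.556) = +2.07 V.

+2.07 V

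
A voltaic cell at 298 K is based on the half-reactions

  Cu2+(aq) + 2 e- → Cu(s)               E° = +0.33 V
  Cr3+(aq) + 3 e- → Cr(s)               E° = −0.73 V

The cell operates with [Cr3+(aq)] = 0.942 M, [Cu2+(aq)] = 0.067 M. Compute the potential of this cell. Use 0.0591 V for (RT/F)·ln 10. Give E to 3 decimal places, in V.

The Cu²⁺/Cu couple has the more positive E°, so it is the cathode; Cr³⁺/Cr is the anode.
E°cell = +0.33 − (−0.73) = +1.06 V, with n = 6 electrons transferred.
The balanced reaction is 3 Cu2+(aq) + 2 Cr(s) → 3 Cu(s) + 2 Cr3+(aq), so Q = [Cr3+(aq)]^2 / [Cu2+(aq)]^3 = 2.95×10^3 and log Q = 3.470.
E = E° − (0.0591/n)·log Q = +1.06 − (0.0591/6)(3.470) = +1.026 V.

+1.026 V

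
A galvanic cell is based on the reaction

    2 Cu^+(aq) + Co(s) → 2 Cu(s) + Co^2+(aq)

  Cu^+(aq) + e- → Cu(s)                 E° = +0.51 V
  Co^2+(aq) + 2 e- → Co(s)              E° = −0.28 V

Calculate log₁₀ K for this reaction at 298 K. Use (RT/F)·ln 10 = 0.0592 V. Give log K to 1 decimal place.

The Cu⁺/Cu couple is reduced (cathode); E°cell = +0.51 − (−0.28) = +0.79 V with n = 2.
At equilibrium E = 0, so log K = nE°cell / 0.0592 = (2)(+0.79) / 0.0592 = 26.7.

log K = 26.7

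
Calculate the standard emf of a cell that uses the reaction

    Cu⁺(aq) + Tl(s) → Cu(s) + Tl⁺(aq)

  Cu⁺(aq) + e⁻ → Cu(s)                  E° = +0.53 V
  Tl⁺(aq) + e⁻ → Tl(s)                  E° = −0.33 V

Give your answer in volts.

Cu⁺(aq) gains electrons, so the Cu⁺/Cu couple is the cathode; the Tl⁺/Tl couple is the anode.
E°cell = E°(cathode) − E°(anode) = +0.53 − (−0.33) = +0.86 V.

+0.86 V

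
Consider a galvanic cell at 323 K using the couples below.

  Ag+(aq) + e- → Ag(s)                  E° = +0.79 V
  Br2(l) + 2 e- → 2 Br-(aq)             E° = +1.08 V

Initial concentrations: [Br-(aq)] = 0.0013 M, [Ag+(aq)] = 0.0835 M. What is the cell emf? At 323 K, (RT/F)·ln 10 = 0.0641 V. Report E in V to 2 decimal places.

+0.54 V

Br₂/Br⁻ is reduced (cathode, E° = +1.08 V) and Ag⁺/Ag is oxidized (anode).
The standard potential is +1.08 − (+0.79) = +0.29 V and the balanced reaction transfers n = 2 electrons.
The balanced reaction is Br2(l) + 2 Ag(s) → 2 Br-(aq) + 2 Ag+(aq), so Q = [Br-(aq)]^2·[Ag+(aq)]^2 = 1.18×10^−8 and log Q = −7.929.
Applying E = E° − (RT ln10/nF)·log Q gives +0.29 − (0.0641/2)(−7.929) = +0.54 V.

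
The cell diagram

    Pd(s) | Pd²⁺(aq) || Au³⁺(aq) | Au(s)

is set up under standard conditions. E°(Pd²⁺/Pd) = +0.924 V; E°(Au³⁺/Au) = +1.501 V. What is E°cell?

+0.577 V

By convention the left-hand electrode in cell notation is the anode (oxidation) and the right-hand electrode is the cathode (reduction).
E°cell = E°(right) − E°(left) = +1.501 − (+0.924) = +0.577 V.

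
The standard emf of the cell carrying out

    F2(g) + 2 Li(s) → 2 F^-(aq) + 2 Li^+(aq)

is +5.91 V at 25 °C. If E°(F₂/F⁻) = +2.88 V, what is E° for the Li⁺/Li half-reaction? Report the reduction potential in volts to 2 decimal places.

In the reaction as written the F₂/F⁻ couple is reduced (cathode) and Li⁺/Li is oxidized (anode), so E°cell = E°(F₂/F⁻) − E°(Li⁺/Li).
E°(Li⁺/Li) = E°(cathode) − E°cell = +2.88 − (+5.91) = −3.03 V.

−3.03 V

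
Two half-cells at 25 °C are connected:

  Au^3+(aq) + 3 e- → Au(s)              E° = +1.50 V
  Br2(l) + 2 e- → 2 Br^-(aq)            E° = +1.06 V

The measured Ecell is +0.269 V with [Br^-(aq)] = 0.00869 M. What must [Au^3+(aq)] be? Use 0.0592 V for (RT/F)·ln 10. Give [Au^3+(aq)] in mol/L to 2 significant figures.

0.0033 M

With Au³⁺/Au at the cathode and Br₂/Br⁻ at the anode, E°cell = +1.50 − (+1.06) = +0.44 V (n = 6).
Since E = E° − (0.0592/n)·log Q, log Q = n(E° − E)/0.0592 = 17.331.
Balancing electrons gives 2 Au^3+(aq) + 6 Br^-(aq) → 2 Au(s) + 3 Br2(l); thus Q = 1 / ([Au^3+(aq)]^2·[Br^-(aq)]^6).
Isolating [Au^3+(aq)] in Q = 10^{17.331} yields log [Au^3+(aq)] = −2.483, i.e. 0.0033 M.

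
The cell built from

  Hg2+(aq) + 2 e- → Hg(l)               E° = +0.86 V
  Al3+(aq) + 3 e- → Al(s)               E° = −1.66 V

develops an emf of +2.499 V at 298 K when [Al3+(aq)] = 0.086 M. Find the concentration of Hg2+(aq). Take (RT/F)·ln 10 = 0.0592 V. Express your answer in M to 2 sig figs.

With Hg²⁺/Hg at the cathode and Al³⁺/Al at the anode, E°cell = +0.86 − (−1.66) = +2.52 V (n = 6).
Rearranging E = E° − (0.0592/n)·log Q gives log Q = 6(+2.52 − (+2.499))/0.0592 = 2.128.
The balanced reaction is 3 Hg2+(aq) + 2 Al(s) → 3 Hg(l) + 2 Al3+(aq), so Q = [Al3+(aq)]^2 / [Hg2+(aq)]^3.
Substituting the known concentrations and solving, log [Hg2+(aq)] = −1.420 and [Hg2+(aq)] = 0.038 M.

0.038 M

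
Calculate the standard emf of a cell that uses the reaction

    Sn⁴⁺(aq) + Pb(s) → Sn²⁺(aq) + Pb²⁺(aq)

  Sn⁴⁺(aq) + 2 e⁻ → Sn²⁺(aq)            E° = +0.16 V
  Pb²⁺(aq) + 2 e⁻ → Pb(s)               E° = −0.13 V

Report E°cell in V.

+0.29 V

In the reaction as written, Sn⁴⁺(aq) is reduced (cathode) and Pb²⁺(aq) is produced by oxidation at the anode.
E°cell = E°(cathode) − E°(anode) = +0.16 − (−0.13) = +0.29 V.
The positive value indicates the reaction is spontaneous as written.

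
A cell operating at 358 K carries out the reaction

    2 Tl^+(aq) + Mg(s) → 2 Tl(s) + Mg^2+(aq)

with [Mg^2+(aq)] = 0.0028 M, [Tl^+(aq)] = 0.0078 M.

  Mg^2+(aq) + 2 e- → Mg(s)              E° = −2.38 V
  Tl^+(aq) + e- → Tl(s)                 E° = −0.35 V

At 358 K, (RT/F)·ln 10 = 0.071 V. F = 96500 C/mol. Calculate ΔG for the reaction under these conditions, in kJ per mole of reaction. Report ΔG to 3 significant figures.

−380 kJ/mol

The standard cell potential is −0.35 − (−2.38) = +2.03 V, with n = 2 electrons in the balanced equation.
The reaction quotient is [Mg^2+(aq)] / [Tl^+(aq)]^2 = 46; by Nernst, E = +2.03 − (0.071/2)(1.663) = +1.9710 V.
Finally ΔG = −nFE = −(2)(96500 C/mol)(+1.9710 V) = −380 kJ/mol.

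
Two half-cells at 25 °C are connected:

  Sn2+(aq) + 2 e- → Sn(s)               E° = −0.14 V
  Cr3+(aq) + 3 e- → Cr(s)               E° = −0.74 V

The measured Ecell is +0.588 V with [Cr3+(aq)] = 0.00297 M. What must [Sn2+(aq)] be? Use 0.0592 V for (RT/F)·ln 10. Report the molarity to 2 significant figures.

With Sn²⁺/Sn at the cathode and Cr³⁺/Cr at the anode, E°cell = −0.14 − (−0.74) = +0.60 V (n = 6).
Since E = E° − (0.0592/n)·log Q, log Q = n(E° − E)/0.0592 = 1.216.
The balanced reaction is 3 Sn2+(aq) + 2 Cr(s) → 3 Sn(s) + 2 Cr3+(aq), so Q = [Cr3+(aq)]^2 / [Sn2+(aq)]^3.
Substituting the known concentrations and solving, log [Sn2+(aq)] = −2.090 and [Sn2+(aq)] = 0.0081 M.

0.0081 M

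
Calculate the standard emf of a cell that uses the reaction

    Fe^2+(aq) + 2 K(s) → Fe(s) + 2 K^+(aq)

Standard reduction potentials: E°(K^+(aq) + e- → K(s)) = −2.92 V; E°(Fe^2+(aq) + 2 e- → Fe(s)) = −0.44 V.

In the reaction as written, Fe^2+(aq) is reduced (cathode) and K^+(aq) is produced by oxidation at the anode.
E°cell = E°(cathode) − E°(anode) = −0.44 − (−2.92) = +2.48 V.
The positive value indicates the reaction is spontaneous as written.

+2.48 V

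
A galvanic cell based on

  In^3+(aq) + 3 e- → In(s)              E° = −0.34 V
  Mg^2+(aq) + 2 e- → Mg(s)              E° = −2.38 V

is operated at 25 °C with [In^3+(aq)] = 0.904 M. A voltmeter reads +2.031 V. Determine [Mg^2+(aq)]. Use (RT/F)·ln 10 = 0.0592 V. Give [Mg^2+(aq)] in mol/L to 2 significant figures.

1.9 M

With In³⁺/In at the cathode and Mg²⁺/Mg at the anode, E°cell = −0.34 − (−2.38) = +2.04 V (n = 6).
From the Nernst equation, log Q = n(E° − E)/0.0592 = 6·(+2.04 − (+2.031))/0.0592 = 0.912.
Balancing electrons gives 2 In^3+(aq) + 3 Mg(s) → 2 In(s) + 3 Mg^2+(aq); thus Q = [Mg^2+(aq)]^3 / [In^3+(aq)]^2.
Isolating [Mg^2+(aq)] in Q = 10^{0.912} yields log [Mg^2+(aq)] = 0.275, i.e. 1.9 M.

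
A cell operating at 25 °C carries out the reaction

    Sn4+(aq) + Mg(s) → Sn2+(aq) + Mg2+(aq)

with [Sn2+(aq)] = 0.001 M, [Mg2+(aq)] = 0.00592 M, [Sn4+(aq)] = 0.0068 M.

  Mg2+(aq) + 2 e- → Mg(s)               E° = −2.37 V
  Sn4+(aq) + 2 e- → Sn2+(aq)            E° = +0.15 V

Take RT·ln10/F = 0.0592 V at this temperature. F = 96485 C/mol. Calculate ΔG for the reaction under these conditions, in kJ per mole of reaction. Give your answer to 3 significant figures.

The standard cell potential is +0.15 − (−2.37) = +2.52 V, with n = 2 electrons in the balanced equation.
The reaction quotient is ([Sn2+(aq)]·[Mg2+(aq)]) / [Sn4+(aq)] = 0.000871; by Nernst, E = +2.52 − (0.0592/2)(−3.060) = +2.6106 V.
ΔG = −nFE = −(2)(96485)(+2.6106) J/mol = −504 kJ/mol.

−504 kJ/mol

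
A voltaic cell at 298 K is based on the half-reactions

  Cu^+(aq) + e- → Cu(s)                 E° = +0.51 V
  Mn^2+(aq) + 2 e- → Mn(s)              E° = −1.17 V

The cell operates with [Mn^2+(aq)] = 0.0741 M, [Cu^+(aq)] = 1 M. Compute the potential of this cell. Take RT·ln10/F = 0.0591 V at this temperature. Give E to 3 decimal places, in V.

The Cu⁺/Cu couple has the more positive E°, so it is the cathode; Mn²⁺/Mn is the anode.
E°cell = E°cat − E°an = +0.51 − (−1.17) = +1.68 V; n = 2.
Balancing gives 2 Cu^+(aq) + Mn(s) → 2 Cu(s) + Mn^2+(aq); hence Q = [Mn^2+(aq)] / [Cu^+(aq)]^2 = 0.0741 (log Q = −1.130).
By the Nernst equation, E = +1.68 − (0.0591/2)·(−1.130) = +1.713 V.

+1.713 V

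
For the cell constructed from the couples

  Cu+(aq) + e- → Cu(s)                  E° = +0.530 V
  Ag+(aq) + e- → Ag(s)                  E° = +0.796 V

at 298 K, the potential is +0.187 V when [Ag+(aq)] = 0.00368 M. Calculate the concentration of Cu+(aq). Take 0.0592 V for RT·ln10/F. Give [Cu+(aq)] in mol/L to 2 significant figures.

0.079 M

With Ag⁺/Ag at the cathode and Cu⁺/Cu at the anode, E°cell = +0.796 − (+0.530) = +0.266 V (n = 1).
Rearranging E = E° − (0.0592/n)·log Q gives log Q = 1(+0.266 − (+0.187))/0.0592 = 1.334.
Balancing electrons gives Ag+(aq) + Cu(s) → Ag(s) + Cu+(aq); thus Q = [Cu+(aq)] / [Ag+(aq)].
Substituting the known concentrations and solving, log [Cu+(aq)] = −1.100 and [Cu+(aq)] = 0.079 M.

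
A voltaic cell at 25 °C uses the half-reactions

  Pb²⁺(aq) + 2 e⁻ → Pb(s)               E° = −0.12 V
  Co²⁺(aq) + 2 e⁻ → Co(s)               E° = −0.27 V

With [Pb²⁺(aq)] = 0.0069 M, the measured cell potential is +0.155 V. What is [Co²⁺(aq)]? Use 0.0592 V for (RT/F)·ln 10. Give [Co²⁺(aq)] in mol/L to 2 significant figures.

With Pb²⁺/Pb at the cathode and Co²⁺/Co at the anode, E°cell = −0.12 − (−0.27) = +0.15 V (n = 2).
Rearranging E = E° − (0.0592/n)·log Q gives log Q = 2(+0.15 − (+0.155))/0.0592 = −0.169.
For Pb²⁺(aq) + Co(s) → Pb(s) + Co²⁺(aq), the reaction quotient is Q = [Co²⁺(aq)] / [Pb²⁺(aq)].
Substituting the known concentrations and solving, log [Co²⁺(aq)] = −2.330 and [Co²⁺(aq)] = 0.0047 M.

0.0047 M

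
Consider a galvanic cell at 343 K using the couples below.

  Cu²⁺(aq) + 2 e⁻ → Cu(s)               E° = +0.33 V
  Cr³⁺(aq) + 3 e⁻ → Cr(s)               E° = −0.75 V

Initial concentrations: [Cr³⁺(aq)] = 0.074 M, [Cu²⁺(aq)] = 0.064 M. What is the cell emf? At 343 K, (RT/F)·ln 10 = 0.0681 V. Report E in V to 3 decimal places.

The Cu²⁺/Cu couple has the more positive E°, so it is the cathode; Cr³⁺/Cr is the anode.
The standard potential is +0.33 − (−0.75) = +1.08 V and the balanced reaction transfers n = 6 electrons.
The balanced reaction is 3 Cu²⁺(aq) + 2 Cr(s) → 3 Cu(s) + 2 Cr³⁺(aq), so Q = [Cr³⁺(aq)]^2 / [Cu²⁺(aq)]^3 = 20.9 and log Q = 1.320.
E = E° − (0.0681/n)·log Q = +1.08 − (0.0681/6)(1.320) = +1.065 V.

+1.065 V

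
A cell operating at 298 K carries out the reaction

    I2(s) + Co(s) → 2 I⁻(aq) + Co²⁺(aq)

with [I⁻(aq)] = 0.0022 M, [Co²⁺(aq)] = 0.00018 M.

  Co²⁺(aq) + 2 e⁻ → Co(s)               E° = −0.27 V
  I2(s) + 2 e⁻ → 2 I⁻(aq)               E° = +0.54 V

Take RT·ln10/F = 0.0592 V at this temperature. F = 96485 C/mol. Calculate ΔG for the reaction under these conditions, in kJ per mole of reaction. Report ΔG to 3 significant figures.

−208 kJ/mol

E°cell = +0.54 − (−0.27) = +0.81 V; the balanced reaction transfers n = 2 electrons.
The reaction quotient is [I⁻(aq)]^2·[Co²⁺(aq)] = 8.71×10^−10; by Nernst, E = +0.81 − (0.0592/2)(−9.060) = +1.0782 V.
Then ΔG = −nFE = −2 × 96485 × +1.0782 J/mol = −208 kJ/mol.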